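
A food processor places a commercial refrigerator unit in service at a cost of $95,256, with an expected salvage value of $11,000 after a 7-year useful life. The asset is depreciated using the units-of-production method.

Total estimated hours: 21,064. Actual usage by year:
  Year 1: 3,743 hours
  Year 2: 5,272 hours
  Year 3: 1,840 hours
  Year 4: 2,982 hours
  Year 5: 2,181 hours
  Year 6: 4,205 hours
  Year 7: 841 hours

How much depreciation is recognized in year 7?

$3,364

Depreciable base = $95,256 − $11,000 = $84,256.
Rate = $84,256 / 21,064 hours = $4 per hour.
Year 1: 3,743 × $4 = $14,972. Book value $80,284.
Year 2: 5,272 × $4 = $21,088. Book value $59,196.
Year 3: 1,840 × $4 = $7,360. Book value $51,836.
Year 4: 2,982 × $4 = $11,928. Book value $39,908.
Year 5: 2,181 × $4 = $8,724. Book value $31,184.
Year 6: 4,205 × $4 = $16,820. Book value $14,364.
Year 7: 841 × $4 = $3,364. Book value $11,000.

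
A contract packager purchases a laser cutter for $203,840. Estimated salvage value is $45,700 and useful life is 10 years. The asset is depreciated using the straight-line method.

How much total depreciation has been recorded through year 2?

$31,628

Depreciable base = $203,840 − $45,700 = $158,140.
Annual expense = $158,140 / 10 = $15,814.
End of year 1: book value $188,026.
End of year 2: book value $172,212.
Accumulated through year 2 = $203,840 − $172,212 = $31,628.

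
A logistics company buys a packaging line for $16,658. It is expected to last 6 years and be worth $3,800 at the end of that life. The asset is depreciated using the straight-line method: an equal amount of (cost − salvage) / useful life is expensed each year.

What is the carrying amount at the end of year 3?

$10,229

Depreciable base = $16,658 − $3,800 = $12,858.
Annual expense = $12,858 / 6 = $2,143.
End of year 1: book value $14,515.
End of year 2: book value $12,372.
End of year 3: book value $10,229.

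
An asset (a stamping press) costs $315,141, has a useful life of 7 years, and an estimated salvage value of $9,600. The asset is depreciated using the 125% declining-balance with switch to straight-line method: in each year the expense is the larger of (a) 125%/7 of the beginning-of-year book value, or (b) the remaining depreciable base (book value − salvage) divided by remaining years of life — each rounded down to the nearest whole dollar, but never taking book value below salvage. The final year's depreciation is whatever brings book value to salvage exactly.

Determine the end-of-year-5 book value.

Depreciable base = $315,141 − $9,600 = $305,541.
Year 1: DB = ⌊$315,141 × 125%/7⌋ = $56,275; SL = ⌊$305,541/7⌋ = $43,648 → take DB $56,275. Book value $258,866.
Year 2: DB = ⌊$258,866 × 125%/7⌋ = $46,226; SL = ⌊$249,266/6⌋ = $41,544 → take DB $46,226. Book value $212,640.
Year 3: DB = ⌊$212,640 × 125%/7⌋ = $37,971; SL = ⌊$203,040/5⌋ = $40,608 → take SL $40,608. Book value $172,032.
Year 4: DB = ⌊$172,032 × 125%/7⌋ = $30,720; SL = ⌊$162,432/4⌋ = $40,608 → take SL $40,608. Book value $131,424.
Year 5: DB = ⌊$131,424 × 125%/7⌋ = $23,468; SL = ⌊$121,824/3⌋ = $40,608 → take SL $40,608. Book value $90,816.

$90,816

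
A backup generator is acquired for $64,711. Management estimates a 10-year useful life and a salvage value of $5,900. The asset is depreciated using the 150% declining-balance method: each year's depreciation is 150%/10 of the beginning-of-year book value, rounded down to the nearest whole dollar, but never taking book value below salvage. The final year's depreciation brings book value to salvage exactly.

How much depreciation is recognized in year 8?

Depreciable base = $64,711 − $5,900 = $58,811.
Year 1: ⌊$64,711 × 150%/10⌋ = $9,706. Book value $55,005.
Year 2: ⌊$55,005 × 150%/10⌋ = $8,250. Book value $46,755.
Year 3: ⌊$46,755 × 150%/10⌋ = $7,013. Book value $39,742.
Year 4: ⌊$39,742 × 150%/10⌋ = $5,961. Book value $33,781.
Year 5: ⌊$33,781 × 150%/10⌋ = $5,067. Book value $28,714.
Year 6: ⌊$28,714 × 150%/10⌋ = $4,307. Book value $24,407.
Year 7: ⌊$24,407 × 150%/10⌋ = $3,661. Book value $20,746.
Year 8: ⌊$20,746 × 150%/10⌋ = $3,111. Book value $17,635.

$3,111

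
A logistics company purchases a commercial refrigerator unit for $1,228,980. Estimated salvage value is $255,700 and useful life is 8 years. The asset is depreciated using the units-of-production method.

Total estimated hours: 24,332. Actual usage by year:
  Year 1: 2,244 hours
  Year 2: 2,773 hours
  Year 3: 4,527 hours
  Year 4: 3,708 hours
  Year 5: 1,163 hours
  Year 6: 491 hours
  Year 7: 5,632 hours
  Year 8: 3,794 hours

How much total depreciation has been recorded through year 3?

$381,760

Depreciable base = $1,228,980 − $255,700 = $973,280.
Rate = $973,280 / 24,332 hours = $40 per hour.
Year 1: 2,244 × $40 = $89,760. Book value $1,139,220.
Year 2: 2,773 × $40 = $110,920. Book value $1,028,300.
Year 3: 4,527 × $40 = $181,080. Book value $847,220.
Accumulated through year 3 = $1,228,980 − $847,220 = $381,760.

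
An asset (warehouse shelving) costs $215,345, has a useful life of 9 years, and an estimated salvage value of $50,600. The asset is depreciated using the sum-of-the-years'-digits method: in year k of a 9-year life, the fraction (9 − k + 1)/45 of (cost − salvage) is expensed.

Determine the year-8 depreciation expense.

Depreciable base = $215,345 − $50,600 = $164,745.
Sum of the years' digits = 9+8+7+6+5+4+3+2+1 = 45.
Year 1: $164,745 × 9/45 = $32,949. Book value $182,396.
Year 2: $164,745 × 8/45 = $29,288. Book value $153,108.
Year 3: $164,745 × 7/45 = $25,627. Book value $127,481.
Year 4: $164,745 × 6/45 = $21,966. Book value $105,515.
Year 5: $164,745 × 5/45 = $18,305. Book value $87,210.
Year 6: $164,745 × 4/45 = $14,644. Book value $72,566.
Year 7: $164,745 × 3/45 = $10,983. Book value $61,583.
Year 8: $164,745 × 2/45 = $7,322. Book value $54,261.

$7,322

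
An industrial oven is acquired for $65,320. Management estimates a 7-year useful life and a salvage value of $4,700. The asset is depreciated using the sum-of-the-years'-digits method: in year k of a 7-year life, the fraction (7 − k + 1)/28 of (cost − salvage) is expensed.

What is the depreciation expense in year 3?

$10,825

Depreciable base = $65,320 − $4,700 = $60,620.
Sum of the years' digits = 7+6+5+4+3+2+1 = 28.
Year 1: $60,620 × 7/28 = $15,155. Book value $50,165.
Year 2: $60,620 × 6/28 = $12,990. Book value $37,175.
Year 3: $60,620 × 5/28 = $10,825. Book value $26,350.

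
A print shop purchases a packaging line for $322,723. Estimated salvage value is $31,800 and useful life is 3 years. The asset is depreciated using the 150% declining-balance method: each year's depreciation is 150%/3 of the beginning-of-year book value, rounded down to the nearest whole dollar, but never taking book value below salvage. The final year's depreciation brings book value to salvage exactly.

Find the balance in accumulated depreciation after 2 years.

$242,042

Depreciable base = $322,723 − $31,800 = $290,923.
Year 1: ⌊$322,723 × 150%/3⌋ = $161,361. Book value $161,362.
Year 2: ⌊$161,362 × 150%/3⌋ = $80,681. Book value $80,681.
Accumulated through year 2 = $322,723 − $80,681 = $242,042.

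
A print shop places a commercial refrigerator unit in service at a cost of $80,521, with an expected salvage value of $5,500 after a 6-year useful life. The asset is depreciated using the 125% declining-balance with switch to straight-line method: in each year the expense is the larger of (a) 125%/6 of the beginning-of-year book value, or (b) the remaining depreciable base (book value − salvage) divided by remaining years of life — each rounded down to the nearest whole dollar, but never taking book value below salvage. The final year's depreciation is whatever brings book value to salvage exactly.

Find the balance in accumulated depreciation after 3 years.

$41,296

Depreciable base = $80,521 − $5,500 = $75,021.
Year 1: DB = ⌊$80,521 × 125%/6⌋ = $16,775; SL = ⌊$75,021/6⌋ = $12,503 → take DB $16,775. Book value $63,746.
Year 2: DB = ⌊$63,746 × 125%/6⌋ = $13,280; SL = ⌊$58,246/5⌋ = $11,649 → take DB $13,280. Book value $50,466.
Year 3: DB = ⌊$50,466 × 125%/6⌋ = $10,513; SL = ⌊$44,966/4⌋ = $11,241 → take SL $11,241. Book value $39,225.
Accumulated through year 3 = $80,521 − $39,225 = $41,296.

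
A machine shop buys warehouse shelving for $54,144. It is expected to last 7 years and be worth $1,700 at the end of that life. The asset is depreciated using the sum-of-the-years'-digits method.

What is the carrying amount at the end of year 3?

Depreciable base = $54,144 − $1,700 = $52,444.
Sum of the years' digits = 7+6+5+4+3+2+1 = 28.
Year 1: $52,444 × 7/28 = $13,111. Book value $41,033.
Year 2: $52,444 × 6/28 = $11,238. Book value $29,795.
Year 3: $52,444 × 5/28 = $9,365. Book value $20,430.

$20,430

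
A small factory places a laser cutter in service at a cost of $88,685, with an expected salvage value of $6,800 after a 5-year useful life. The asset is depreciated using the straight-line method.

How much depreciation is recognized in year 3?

$16,377

Depreciable base = $88,685 − $6,800 = $81,885.
Annual expense = $81,885 / 5 = $16,377.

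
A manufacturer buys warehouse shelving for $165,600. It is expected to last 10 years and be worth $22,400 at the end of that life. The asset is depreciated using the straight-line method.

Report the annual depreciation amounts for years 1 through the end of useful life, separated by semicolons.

Depreciable base = $165,600 − $22,400 = $143,200.
Annual expense = $143,200 / 10 = $14,320.
End of year 1: book value $151,280.
End of year 2: book value $136,960.
End of year 3: book value $122,640.
End of year 4: book value $108,320.
End of year 5: book value $94,000.
End of year 6: book value $79,680.
End of year 7: book value $65,360.
End of year 8: book value $51,040.
End of year 9: book value $36,720.
End of year 10: book value $22,400.

$14,320; $14,320; $14,320; $14,320; $14,320; $14,320; $14,320; $14,320; $14,320; $14,320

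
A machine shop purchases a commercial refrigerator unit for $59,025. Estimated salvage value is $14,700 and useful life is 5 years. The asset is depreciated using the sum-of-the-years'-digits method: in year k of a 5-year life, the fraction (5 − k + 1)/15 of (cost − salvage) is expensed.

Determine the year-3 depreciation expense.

$8,865

Depreciable base = $59,025 − $14,700 = $44,325.
Sum of the years' digits = 5+4+3+2+1 = 15.
Year 1: $44,325 × 5/15 = $14,775. Book value $44,250.
Year 2: $44,325 × 4/15 = $11,820. Book value $32,430.
Year 3: $44,325 × 3/15 = $8,865. Book value $23,565.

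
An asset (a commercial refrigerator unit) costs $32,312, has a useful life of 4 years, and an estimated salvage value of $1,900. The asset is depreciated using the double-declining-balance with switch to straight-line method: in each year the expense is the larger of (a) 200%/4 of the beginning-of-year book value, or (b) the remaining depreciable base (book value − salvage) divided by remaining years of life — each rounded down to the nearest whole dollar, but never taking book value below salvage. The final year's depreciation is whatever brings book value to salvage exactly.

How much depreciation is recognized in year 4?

$2,139

Depreciable base = $32,312 − $1,900 = $30,412.
Year 1: DB = ⌊$32,312 × 200%/4⌋ = $16,156; SL = ⌊$30,412/4⌋ = $7,603 → take DB $16,156. Book value $16,156.
Year 2: DB = ⌊$16,156 × 200%/4⌋ = $8,078; SL = ⌊$14,256/3⌋ = $4,752 → take DB $8,078. Book value $8,078.
Year 3: DB = ⌊$8,078 × 200%/4⌋ = $4,039; SL = ⌊$6,178/2⌋ = $3,089 → take DB $4,039. Book value $4,039.
Year 4 (final): $4,039 − $1,900 = $2,139. Book value $1,900.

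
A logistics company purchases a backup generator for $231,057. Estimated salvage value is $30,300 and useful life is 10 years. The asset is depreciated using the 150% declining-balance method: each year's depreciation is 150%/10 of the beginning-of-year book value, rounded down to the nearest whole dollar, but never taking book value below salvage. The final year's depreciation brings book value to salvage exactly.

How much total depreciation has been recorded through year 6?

$143,912

Depreciable base = $231,057 − $30,300 = $200,757.
Year 1: ⌊$231,057 × 150%/10⌋ = $34,658. Book value $196,399.
Year 2: ⌊$196,399 × 150%/10⌋ = $29,459. Book value $166,940.
Year 3: ⌊$166,940 × 150%/10⌋ = $25,041. Book value $141,899.
Year 4: ⌊$141,899 × 150%/10⌋ = $21,284. Book value $120,615.
Year 5: ⌊$120,615 × 150%/10⌋ = $18,092. Book value $102,523.
Year 6: ⌊$102,523 × 150%/10⌋ = $15,378. Book value $87,145.
Accumulated through year 6 = $231,057 − $87,145 = $143,912.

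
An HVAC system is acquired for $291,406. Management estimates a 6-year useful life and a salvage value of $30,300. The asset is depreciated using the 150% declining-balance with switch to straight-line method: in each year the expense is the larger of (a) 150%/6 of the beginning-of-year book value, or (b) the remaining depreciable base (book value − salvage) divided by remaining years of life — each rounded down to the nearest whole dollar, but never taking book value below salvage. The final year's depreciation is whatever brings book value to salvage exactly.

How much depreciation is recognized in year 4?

$30,879

Depreciable base = $291,406 − $30,300 = $261,106.
Year 1: DB = ⌊$291,406 × 150%/6⌋ = $72,851; SL = ⌊$261,106/6⌋ = $43,517 → take DB $72,851. Book value $218,555.
Year 2: DB = ⌊$218,555 × 150%/6⌋ = $54,638; SL = ⌊$188,255/5⌋ = $37,651 → take DB $54,638. Book value $163,917.
Year 3: DB = ⌊$163,917 × 150%/6⌋ = $40,979; SL = ⌊$133,617/4⌋ = $33,404 → take DB $40,979. Book value $122,938.
Year 4: DB = ⌊$122,938 × 150%/6⌋ = $30,734; SL = ⌊$92,638/3⌋ = $30,879 → take SL $30,879. Book value $92,059.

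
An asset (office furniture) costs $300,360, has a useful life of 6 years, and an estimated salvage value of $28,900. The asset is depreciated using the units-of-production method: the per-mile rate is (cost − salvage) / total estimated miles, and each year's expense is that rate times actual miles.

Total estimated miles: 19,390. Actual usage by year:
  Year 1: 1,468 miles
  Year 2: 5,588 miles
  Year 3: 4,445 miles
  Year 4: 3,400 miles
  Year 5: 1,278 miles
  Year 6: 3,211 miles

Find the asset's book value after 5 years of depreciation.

$73,854

Depreciable base = $300,360 − $28,900 = $271,460.
Rate = $271,460 / 19,390 miles = $14 per mile.
Year 1: 1,468 × $14 = $20,552. Book value $279,808.
Year 2: 5,588 × $14 = $78,232. Book value $201,576.
Year 3: 4,445 × $14 = $62,230. Book value $139,346.
Year 4: 3,400 × $14 = $47,600. Book value $91,746.
Year 5: 1,278 × $14 = $17,892. Book value $73,854.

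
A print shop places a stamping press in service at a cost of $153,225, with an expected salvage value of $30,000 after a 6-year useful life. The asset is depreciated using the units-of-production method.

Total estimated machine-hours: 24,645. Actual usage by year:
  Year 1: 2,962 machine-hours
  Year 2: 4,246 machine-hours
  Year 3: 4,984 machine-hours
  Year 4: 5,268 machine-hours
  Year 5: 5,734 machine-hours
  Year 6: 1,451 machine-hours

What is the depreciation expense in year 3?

$24,920

Depreciable base = $153,225 − $30,000 = $123,225.
Rate = $123,225 / 24,645 machine-hours = $5 per machine-hour.
Year 1: 2,962 × $5 = $14,810. Book value $138,415.
Year 2: 4,246 × $5 = $21,230. Book value $117,185.
Year 3: 4,984 × $5 = $24,920. Book value $92,265.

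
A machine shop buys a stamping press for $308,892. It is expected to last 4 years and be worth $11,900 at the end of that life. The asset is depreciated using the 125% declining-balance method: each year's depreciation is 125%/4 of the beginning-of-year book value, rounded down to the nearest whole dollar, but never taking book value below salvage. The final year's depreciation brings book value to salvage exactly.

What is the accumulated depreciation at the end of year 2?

Depreciable base = $308,892 − $11,900 = $296,992.
Year 1: ⌊$308,892 × 125%/4⌋ = $96,528. Book value $212,364.
Year 2: ⌊$212,364 × 125%/4⌋ = $66,363. Book value $146,001.
Accumulated through year 2 = $308,892 − $146,001 = $162,891.

$162,891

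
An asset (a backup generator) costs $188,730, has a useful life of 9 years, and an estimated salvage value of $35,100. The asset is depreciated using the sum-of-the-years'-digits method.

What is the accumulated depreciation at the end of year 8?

$150,216

Depreciable base = $188,730 − $35,100 = $153,630.
Sum of the years' digits = 9+8+7+6+5+4+3+2+1 = 45.
Year 1: $153,630 × 9/45 = $30,726. Book value $158,004.
Year 2: $153,630 × 8/45 = $27,312. Book value $130,692.
Year 3: $153,630 × 7/45 = $23,898. Book value $106,794.
Year 4: $153,630 × 6/45 = $20,484. Book value $86,310.
Year 5: $153,630 × 5/45 = $17,070. Book value $69,240.
Year 6: $153,630 × 4/45 = $13,656. Book value $55,584.
Year 7: $153,630 × 3/45 = $10,242. Book value $45,342.
Year 8: $153,630 × 2/45 = $6,828. Book value $38,514.
Accumulated through year 8 = $188,730 − $38,514 = $150,216.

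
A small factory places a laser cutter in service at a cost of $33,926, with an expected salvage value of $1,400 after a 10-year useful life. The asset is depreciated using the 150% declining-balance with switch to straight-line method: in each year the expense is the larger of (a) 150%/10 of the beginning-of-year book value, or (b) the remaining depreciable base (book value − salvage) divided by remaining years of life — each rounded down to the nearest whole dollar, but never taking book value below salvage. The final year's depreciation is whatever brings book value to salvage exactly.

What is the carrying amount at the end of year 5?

Depreciable base = $33,926 − $1,400 = $32,526.
Year 1: DB = ⌊$33,926 × 150%/10⌋ = $5,088; SL = ⌊$32,526/10⌋ = $3,252 → take DB $5,088. Book value $28,838.
Year 2: DB = ⌊$28,838 × 150%/10⌋ = $4,325; SL = ⌊$27,438/9⌋ = $3,048 → take DB $4,325. Book value $24,513.
Year 3: DB = ⌊$24,513 × 150%/10⌋ = $3,676; SL = ⌊$23,113/8⌋ = $2,889 → take DB $3,676. Book value $20,837.
Year 4: DB = ⌊$20,837 × 150%/10⌋ = $3,125; SL = ⌊$19,437/7⌋ = $2,776 → take DB $3,125. Book value $17,712.
Year 5: DB = ⌊$17,712 × 150%/10⌋ = $2,656; SL = ⌊$16,312/6⌋ = $2,718 → take SL $2,718. Book value $14,994.

$14,994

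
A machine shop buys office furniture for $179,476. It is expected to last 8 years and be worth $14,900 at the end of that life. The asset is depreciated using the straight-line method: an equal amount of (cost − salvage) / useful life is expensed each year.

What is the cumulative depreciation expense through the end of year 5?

$102,860

Depreciable base = $179,476 − $14,900 = $164,576.
Annual expense = $164,576 / 8 = $20,572.
End of year 1: book value $158,904.
End of year 2: book value $138,332.
End of year 3: book value $117,760.
End of year 4: book value $97,188.
End of year 5: book value $76,616.
Accumulated through year 5 = $179,476 − $76,616 = $102,860.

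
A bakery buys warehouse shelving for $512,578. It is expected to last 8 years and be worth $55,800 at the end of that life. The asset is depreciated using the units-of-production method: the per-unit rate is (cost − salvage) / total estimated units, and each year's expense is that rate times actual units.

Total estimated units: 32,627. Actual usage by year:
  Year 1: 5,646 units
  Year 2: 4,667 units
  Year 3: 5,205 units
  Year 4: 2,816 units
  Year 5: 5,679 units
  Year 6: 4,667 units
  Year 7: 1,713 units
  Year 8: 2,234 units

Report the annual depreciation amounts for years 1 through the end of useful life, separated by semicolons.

$79,044; $65,338; $72,870; $39,424; $79,506; $65,338; $23,982; $31,276

Depreciable base = $512,578 − $55,800 = $456,778.
Rate = $456,778 / 32,627 units = $14 per unit.
Year 1: 5,646 × $14 = $79,044. Book value $433,534.
Year 2: 4,667 × $14 = $65,338. Book value $368,196.
Year 3: 5,205 × $14 = $72,870. Book value $295,326.
Year 4: 2,816 × $14 = $39,424. Book value $255,902.
Year 5: 5,679 × $14 = $79,506. Book value $176,396.
Year 6: 4,667 × $14 = $65,338. Book value $111,058.
Year 7: 1,713 × $14 = $23,982. Book value $87,076.
Year 8: 2,234 × $14 = $31,276. Book value $55,800.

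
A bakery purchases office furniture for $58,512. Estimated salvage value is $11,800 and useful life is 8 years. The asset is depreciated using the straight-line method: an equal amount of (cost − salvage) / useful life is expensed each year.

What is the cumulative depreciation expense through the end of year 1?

Depreciable base = $58,512 − $11,800 = $46,712.
Annual expense = $46,712 / 8 = $5,839.
End of year 1: book value $52,673.
Accumulated through year 1 = $58,512 − $52,673 = $5,839.

$5,839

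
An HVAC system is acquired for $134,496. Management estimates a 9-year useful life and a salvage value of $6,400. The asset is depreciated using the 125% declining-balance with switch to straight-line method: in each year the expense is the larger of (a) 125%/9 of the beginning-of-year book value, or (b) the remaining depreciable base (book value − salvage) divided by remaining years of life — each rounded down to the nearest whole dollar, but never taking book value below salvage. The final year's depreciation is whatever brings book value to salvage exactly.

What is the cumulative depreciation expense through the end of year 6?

$88,355

Depreciable base = $134,496 − $6,400 = $128,096.
Year 1: DB = ⌊$134,496 × 125%/9⌋ = $18,680; SL = ⌊$128,096/9⌋ = $14,232 → take DB $18,680. Book value $115,816.
Year 2: DB = ⌊$115,816 × 125%/9⌋ = $16,085; SL = ⌊$109,416/8⌋ = $13,677 → take DB $16,085. Book value $99,731.
Year 3: DB = ⌊$99,731 × 125%/9⌋ = $13,851; SL = ⌊$93,331/7⌋ = $13,333 → take DB $13,851. Book value $85,880.
Year 4: DB = ⌊$85,880 × 125%/9⌋ = $11,927; SL = ⌊$79,480/6⌋ = $13,246 → take SL $13,246. Book value $72,634.
Year 5: DB = ⌊$72,634 × 125%/9⌋ = $10,088; SL = ⌊$66,234/5⌋ = $13,246 → take SL $13,246. Book value $59,388.
Year 6: DB = ⌊$59,388 × 125%/9⌋ = $8,248; SL = ⌊$52,988/4⌋ = $13,247 → take SL $13,247. Book value $46,141.
Accumulated through year 6 = $134,496 − $46,141 = $88,355.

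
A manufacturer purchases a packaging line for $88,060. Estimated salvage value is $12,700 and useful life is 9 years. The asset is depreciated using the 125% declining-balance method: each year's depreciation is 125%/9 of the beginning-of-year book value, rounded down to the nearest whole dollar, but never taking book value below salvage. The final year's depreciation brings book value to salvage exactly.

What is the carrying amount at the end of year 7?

$30,919

Depreciable base = $88,060 − $12,700 = $75,360.
Year 1: ⌊$88,060 × 125%/9⌋ = $12,230. Book value $75,830.
Year 2: ⌊$75,830 × 125%/9⌋ = $10,531. Book value $65,299.
Year 3: ⌊$65,299 × 125%/9⌋ = $9,069. Book value $56,230.
Year 4: ⌊$56,230 × 125%/9⌋ = $7,809. Book value $48,421.
Year 5: ⌊$48,421 × 125%/9⌋ = $6,725. Book value $41,696.
Year 6: ⌊$41,696 × 125%/9⌋ = $5,791. Book value $35,905.
Year 7: ⌊$35,905 × 125%/9⌋ = $4,986. Book value $30,919.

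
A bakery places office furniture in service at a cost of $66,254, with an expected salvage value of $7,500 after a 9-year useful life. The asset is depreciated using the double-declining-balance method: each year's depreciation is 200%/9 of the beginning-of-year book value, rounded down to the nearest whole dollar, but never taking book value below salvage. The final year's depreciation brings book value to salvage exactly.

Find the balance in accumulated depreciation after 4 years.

Depreciable base = $66,254 − $7,500 = $58,754.
Year 1: ⌊$66,254 × 200%/9⌋ = $14,723. Book value $51,531.
Year 2: ⌊$51,531 × 200%/9⌋ = $11,451. Book value $40,080.
Year 3: ⌊$40,080 × 200%/9⌋ = $8,906. Book value $31,174.
Year 4: ⌊$31,174 × 200%/9⌋ = $6,927. Book value $24,247.
Accumulated through year 4 = $66,254 − $24,247 = $42,007.

$42,007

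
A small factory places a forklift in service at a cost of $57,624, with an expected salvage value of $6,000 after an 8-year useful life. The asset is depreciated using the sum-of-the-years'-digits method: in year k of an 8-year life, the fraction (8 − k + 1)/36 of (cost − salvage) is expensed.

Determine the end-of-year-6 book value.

Depreciable base = $57,624 − $6,000 = $51,624.
Sum of the years' digits = 8+7+6+5+4+3+2+1 = 36.
Year 1: $51,624 × 8/36 = $11,472. Book value $46,152.
Year 2: $51,624 × 7/36 = $10,038. Book value $36,114.
Year 3: $51,624 × 6/36 = $8,604. Book value $27,510.
Year 4: $51,624 × 5/36 = $7,170. Book value $20,340.
Year 5: $51,624 × 4/36 = $5,736. Book value $14,604.
Year 6: $51,624 × 3/36 = $4,302. Book value $10,302.

$10,302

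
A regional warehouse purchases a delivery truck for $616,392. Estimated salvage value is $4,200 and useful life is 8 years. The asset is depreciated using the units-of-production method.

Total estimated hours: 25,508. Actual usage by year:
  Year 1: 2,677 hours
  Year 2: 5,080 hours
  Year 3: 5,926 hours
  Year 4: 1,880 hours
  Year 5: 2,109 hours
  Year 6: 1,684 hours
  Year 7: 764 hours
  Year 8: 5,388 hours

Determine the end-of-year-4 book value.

$242,880

Depreciable base = $616,392 − $4,200 = $612,192.
Rate = $612,192 / 25,508 hours = $24 per hour.
Year 1: 2,677 × $24 = $64,248. Book value $552,144.
Year 2: 5,080 × $24 = $121,920. Book value $430,224.
Year 3: 5,926 × $24 = $142,224. Book value $288,000.
Year 4: 1,880 × $24 = $45,120. Book value $242,880.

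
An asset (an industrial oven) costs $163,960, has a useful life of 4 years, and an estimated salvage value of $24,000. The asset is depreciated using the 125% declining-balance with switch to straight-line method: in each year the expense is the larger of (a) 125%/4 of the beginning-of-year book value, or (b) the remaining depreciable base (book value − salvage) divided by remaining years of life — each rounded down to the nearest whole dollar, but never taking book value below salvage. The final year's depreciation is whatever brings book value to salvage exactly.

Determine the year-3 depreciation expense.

Depreciable base = $163,960 − $24,000 = $139,960.
Year 1: DB = ⌊$163,960 × 125%/4⌋ = $51,237; SL = ⌊$139,960/4⌋ = $34,990 → take DB $51,237. Book value $112,723.
Year 2: DB = ⌊$112,723 × 125%/4⌋ = $35,225; SL = ⌊$88,723/3⌋ = $29,574 → take DB $35,225. Book value $77,498.
Year 3: DB = ⌊$77,498 × 125%/4⌋ = $24,218; SL = ⌊$53,498/2⌋ = $26,749 → take SL $26,749. Book value $50,749.

$26,749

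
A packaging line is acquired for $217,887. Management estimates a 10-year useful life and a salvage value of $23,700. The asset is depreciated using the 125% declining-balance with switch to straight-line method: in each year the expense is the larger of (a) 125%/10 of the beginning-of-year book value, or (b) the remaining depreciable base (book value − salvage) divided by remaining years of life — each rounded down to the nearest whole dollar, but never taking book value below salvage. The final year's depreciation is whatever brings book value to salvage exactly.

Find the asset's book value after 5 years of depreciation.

$110,386

Depreciable base = $217,887 − $23,700 = $194,187.
Year 1: DB = ⌊$217,887 × 125%/10⌋ = $27,235; SL = ⌊$194,187/10⌋ = $19,418 → take DB $27,235. Book value $190,652.
Year 2: DB = ⌊$190,652 × 125%/10⌋ = $23,831; SL = ⌊$166,952/9⌋ = $18,550 → take DB $23,831. Book value $166,821.
Year 3: DB = ⌊$166,821 × 125%/10⌋ = $20,852; SL = ⌊$143,121/8⌋ = $17,890 → take DB $20,852. Book value $145,969.
Year 4: DB = ⌊$145,969 × 125%/10⌋ = $18,246; SL = ⌊$122,269/7⌋ = $17,467 → take DB $18,246. Book value $127,723.
Year 5: DB = ⌊$127,723 × 125%/10⌋ = $15,965; SL = ⌊$104,023/6⌋ = $17,337 → take SL $17,337. Book value $110,386.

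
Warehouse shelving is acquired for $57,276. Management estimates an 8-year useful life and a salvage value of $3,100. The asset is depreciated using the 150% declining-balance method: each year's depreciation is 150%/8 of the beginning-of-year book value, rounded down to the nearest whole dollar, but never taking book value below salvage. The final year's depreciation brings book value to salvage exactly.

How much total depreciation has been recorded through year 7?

$43,886

Depreciable base = $57,276 − $3,100 = $54,176.
Year 1: ⌊$57,276 × 150%/8⌋ = $10,739. Book value $46,537.
Year 2: ⌊$46,537 × 150%/8⌋ = $8,725. Book value $37,812.
Year 3: ⌊$37,812 × 150%/8⌋ = $7,089. Book value $30,723.
Year 4: ⌊$30,723 × 150%/8⌋ = $5,760. Book value $24,963.
Year 5: ⌊$24,963 × 150%/8⌋ = $4,680. Book value $20,283.
Year 6: ⌊$20,283 × 150%/8⌋ = $3,803. Book value $16,480.
Year 7: ⌊$16,480 × 150%/8⌋ = $3,090. Book value $13,390.
Accumulated through year 7 = $57,276 − $13,390 = $43,886.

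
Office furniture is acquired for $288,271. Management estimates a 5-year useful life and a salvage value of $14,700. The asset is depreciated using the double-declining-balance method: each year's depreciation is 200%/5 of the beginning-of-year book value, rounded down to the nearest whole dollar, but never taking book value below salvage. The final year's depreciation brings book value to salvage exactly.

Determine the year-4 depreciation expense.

$24,906

Depreciable base = $288,271 − $14,700 = $273,571.
Year 1: ⌊$288,271 × 200%/5⌋ = $115,308. Book value $172,963.
Year 2: ⌊$172,963 × 200%/5⌋ = $69,185. Book value $103,778.
Year 3: ⌊$103,778 × 200%/5⌋ = $41,511. Book value $62,267.
Year 4: ⌊$62,267 × 200%/5⌋ = $24,906. Book value $37,361.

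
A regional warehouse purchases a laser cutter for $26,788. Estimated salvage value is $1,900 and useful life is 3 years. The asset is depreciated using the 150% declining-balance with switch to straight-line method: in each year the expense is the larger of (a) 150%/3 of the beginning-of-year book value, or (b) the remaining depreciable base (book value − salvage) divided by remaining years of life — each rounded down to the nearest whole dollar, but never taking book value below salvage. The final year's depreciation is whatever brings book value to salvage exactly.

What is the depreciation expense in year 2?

Depreciable base = $26,788 − $1,900 = $24,888.
Year 1: DB = ⌊$26,788 × 150%/3⌋ = $13,394; SL = ⌊$24,888/3⌋ = $8,296 → take DB $13,394. Book value $13,394.
Year 2: DB = ⌊$13,394 × 150%/3⌋ = $6,697; SL = ⌊$11,494/2⌋ = $5,747 → take DB $6,697. Book value $6,697.

$6,697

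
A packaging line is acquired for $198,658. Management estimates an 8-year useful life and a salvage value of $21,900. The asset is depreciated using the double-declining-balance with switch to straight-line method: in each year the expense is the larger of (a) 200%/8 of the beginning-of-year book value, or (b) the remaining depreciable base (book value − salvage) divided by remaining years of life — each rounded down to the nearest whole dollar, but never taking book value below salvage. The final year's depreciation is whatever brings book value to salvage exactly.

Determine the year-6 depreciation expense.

Depreciable base = $198,658 − $21,900 = $176,758.
Year 1: DB = ⌊$198,658 × 200%/8⌋ = $49,664; SL = ⌊$176,758/8⌋ = $22,094 → take DB $49,664. Book value $148,994.
Year 2: DB = ⌊$148,994 × 200%/8⌋ = $37,248; SL = ⌊$127,094/7⌋ = $18,156 → take DB $37,248. Book value $111,746.
Year 3: DB = ⌊$111,746 × 200%/8⌋ = $27,936; SL = ⌊$89,846/6⌋ = $14,974 → take DB $27,936. Book value $83,810.
Year 4: DB = ⌊$83,810 × 200%/8⌋ = $20,952; SL = ⌊$61,910/5⌋ = $12,382 → take DB $20,952. Book value $62,858.
Year 5: DB = ⌊$62,858 × 200%/8⌋ = $15,714; SL = ⌊$40,958/4⌋ = $10,239 → take DB $15,714. Book value $47,144.
Year 6: DB = ⌊$47,144 × 200%/8⌋ = $11,786; SL = ⌊$25,244/3⌋ = $8,414 → take DB $11,786. Book value $35,358.

$11,786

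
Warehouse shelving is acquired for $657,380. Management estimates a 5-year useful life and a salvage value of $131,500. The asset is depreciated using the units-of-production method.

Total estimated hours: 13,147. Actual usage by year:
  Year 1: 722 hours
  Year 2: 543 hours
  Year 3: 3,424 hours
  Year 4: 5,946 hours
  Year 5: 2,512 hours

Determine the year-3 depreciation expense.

Depreciable base = $657,380 − $131,500 = $525,880.
Rate = $525,880 / 13,147 hours = $40 per hour.
Year 1: 722 × $40 = $28,880. Book value $628,500.
Year 2: 543 × $40 = $21,720. Book value $606,780.
Year 3: 3,424 × $40 = $136,960. Book value $469,820.

$136,960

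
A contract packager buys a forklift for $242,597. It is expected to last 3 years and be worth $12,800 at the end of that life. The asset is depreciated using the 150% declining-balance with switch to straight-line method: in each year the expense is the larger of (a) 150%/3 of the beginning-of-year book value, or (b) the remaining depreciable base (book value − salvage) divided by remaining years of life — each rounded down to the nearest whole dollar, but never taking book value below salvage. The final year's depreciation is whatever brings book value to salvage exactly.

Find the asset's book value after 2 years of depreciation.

$60,650

Depreciable base = $242,597 − $12,800 = $229,797.
Year 1: DB = ⌊$242,597 × 150%/3⌋ = $121,298; SL = ⌊$229,797/3⌋ = $76,599 → take DB $121,298. Book value $121,299.
Year 2: DB = ⌊$121,299 × 150%/3⌋ = $60,649; SL = ⌊$108,499/2⌋ = $54,249 → take DB $60,649. Book value $60,650.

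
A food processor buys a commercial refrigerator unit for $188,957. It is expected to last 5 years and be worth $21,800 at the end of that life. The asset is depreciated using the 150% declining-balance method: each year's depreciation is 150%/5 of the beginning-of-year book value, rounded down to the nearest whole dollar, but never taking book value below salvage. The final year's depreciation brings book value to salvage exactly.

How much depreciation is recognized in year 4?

Depreciable base = $188,957 − $21,800 = $167,157.
Year 1: ⌊$188,957 × 150%/5⌋ = $56,687. Book value $132,270.
Year 2: ⌊$132,270 × 150%/5⌋ = $39,681. Book value $92,589.
Year 3: ⌊$92,589 × 150%/5⌋ = $27,776. Book value $64,813.
Year 4: ⌊$64,813 × 150%/5⌋ = $19,443. Book value $45,370.

$19,443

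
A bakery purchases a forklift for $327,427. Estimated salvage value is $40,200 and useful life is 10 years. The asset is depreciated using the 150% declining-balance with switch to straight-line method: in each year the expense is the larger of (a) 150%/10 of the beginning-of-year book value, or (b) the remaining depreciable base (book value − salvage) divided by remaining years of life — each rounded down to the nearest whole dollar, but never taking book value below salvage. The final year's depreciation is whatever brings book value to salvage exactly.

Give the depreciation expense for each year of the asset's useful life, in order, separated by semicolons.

$49,114; $41,746; $35,485; $30,162; $25,638; $21,792; $20,822; $20,822; $20,823; $20,823

Depreciable base = $327,427 − $40,200 = $287,227.
Year 1: DB = ⌊$327,427 × 150%/10⌋ = $49,114; SL = ⌊$287,227/10⌋ = $28,722 → take DB $49,114. Book value $278,313.
Year 2: DB = ⌊$278,313 × 150%/10⌋ = $41,746; SL = ⌊$238,113/9⌋ = $26,457 → take DB $41,746. Book value $236,567.
Year 3: DB = ⌊$236,567 × 150%/10⌋ = $35,485; SL = ⌊$196,367/8⌋ = $24,545 → take DB $35,485. Book value $201,082.
Year 4: DB = ⌊$201,082 × 150%/10⌋ = $30,162; SL = ⌊$160,882/7⌋ = $22,983 → take DB $30,162. Book value $170,920.
Year 5: DB = ⌊$170,920 × 150%/10⌋ = $25,638; SL = ⌊$130,720/6⌋ = $21,786 → take DB $25,638. Book value $145,282.
Year 6: DB = ⌊$145,282 × 150%/10⌋ = $21,792; SL = ⌊$105,082/5⌋ = $21,016 → take DB $21,792. Book value $123,490.
Year 7: DB = ⌊$123,490 × 150%/10⌋ = $18,523; SL = ⌊$83,290/4⌋ = $20,822 → take SL $20,822. Book value $102,668.
Year 8: DB = ⌊$102,668 × 150%/10⌋ = $15,400; SL = ⌊$62,468/3⌋ = $20,822 → take SL $20,822. Book value $81,846.
Year 9: DB = ⌊$81,846 × 150%/10⌋ = $12,276; SL = ⌊$41,646/2⌋ = $20,823 → take SL $20,823. Book value $61,023.
Year 10 (final): $61,023 − $40,200 = $20,823. Book value $40,200.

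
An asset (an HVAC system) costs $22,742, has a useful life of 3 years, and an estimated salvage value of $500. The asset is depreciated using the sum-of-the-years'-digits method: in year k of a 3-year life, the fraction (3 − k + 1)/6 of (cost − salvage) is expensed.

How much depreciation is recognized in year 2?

Depreciable base = $22,742 − $500 = $22,242.
Sum of the years' digits = 3+2+1 = 6.
Year 1: $22,242 × 3/6 = $11,121. Book value $11,621.
Year 2: $22,242 × 2/6 = $7,414. Book value $4,207.

$7,414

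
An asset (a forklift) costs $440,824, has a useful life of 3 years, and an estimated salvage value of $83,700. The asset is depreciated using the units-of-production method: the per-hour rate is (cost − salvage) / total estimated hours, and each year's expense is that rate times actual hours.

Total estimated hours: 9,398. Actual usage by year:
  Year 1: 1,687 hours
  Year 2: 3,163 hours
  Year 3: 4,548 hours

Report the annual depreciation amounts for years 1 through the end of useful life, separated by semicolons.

$64,106; $120,194; $172,824

Depreciable base = $440,824 − $83,700 = $357,124.
Rate = $357,124 / 9,398 hours = $38 per hour.
Year 1: 1,687 × $38 = $64,106. Book value $376,718.
Year 2: 3,163 × $38 = $120,194. Book value $256,524.
Year 3: 4,548 × $38 = $172,824. Book value $83,700.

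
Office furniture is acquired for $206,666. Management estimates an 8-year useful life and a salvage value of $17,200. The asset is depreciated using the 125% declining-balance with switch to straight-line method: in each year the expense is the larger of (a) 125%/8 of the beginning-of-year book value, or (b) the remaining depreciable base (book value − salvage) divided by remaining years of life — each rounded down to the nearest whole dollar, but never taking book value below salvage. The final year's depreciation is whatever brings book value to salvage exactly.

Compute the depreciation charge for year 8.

Depreciable base = $206,666 − $17,200 = $189,466.
Year 1: DB = ⌊$206,666 × 125%/8⌋ = $32,291; SL = ⌊$189,466/8⌋ = $23,683 → take DB $32,291. Book value $174,375.
Year 2: DB = ⌊$174,375 × 125%/8⌋ = $27,246; SL = ⌊$157,175/7⌋ = $22,453 → take DB $27,246. Book value $147,129.
Year 3: DB = ⌊$147,129 × 125%/8⌋ = $22,988; SL = ⌊$129,929/6⌋ = $21,654 → take DB $22,988. Book value $124,141.
Year 4: DB = ⌊$124,141 × 125%/8⌋ = $19,397; SL = ⌊$106,941/5⌋ = $21,388 → take SL $21,388. Book value $102,753.
Year 5: DB = ⌊$102,753 × 125%/8⌋ = $16,055; SL = ⌊$85,553/4⌋ = $21,388 → take SL $21,388. Book value $81,365.
Year 6: DB = ⌊$81,365 × 125%/8⌋ = $12,713; SL = ⌊$64,165/3⌋ = $21,388 → take SL $21,388. Book value $59,977.
Year 7: DB = ⌊$59,977 × 125%/8⌋ = $9,371; SL = ⌊$42,777/2⌋ = $21,388 → take SL $21,388. Book value $38,589.
Year 8 (final): $38,589 − $17,200 = $21,389. Book value $17,200.

$21,389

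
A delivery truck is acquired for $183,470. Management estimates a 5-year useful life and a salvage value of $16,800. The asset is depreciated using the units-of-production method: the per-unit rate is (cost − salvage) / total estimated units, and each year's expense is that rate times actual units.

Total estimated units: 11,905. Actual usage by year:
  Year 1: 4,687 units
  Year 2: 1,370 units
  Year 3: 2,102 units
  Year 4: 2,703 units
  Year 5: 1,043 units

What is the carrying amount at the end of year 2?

$98,672

Depreciable base = $183,470 − $16,800 = $166,670.
Rate = $166,670 / 11,905 units = $14 per unit.
Year 1: 4,687 × $14 = $65,618. Book value $117,852.
Year 2: 1,370 × $14 = $19,180. Book value $98,672.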